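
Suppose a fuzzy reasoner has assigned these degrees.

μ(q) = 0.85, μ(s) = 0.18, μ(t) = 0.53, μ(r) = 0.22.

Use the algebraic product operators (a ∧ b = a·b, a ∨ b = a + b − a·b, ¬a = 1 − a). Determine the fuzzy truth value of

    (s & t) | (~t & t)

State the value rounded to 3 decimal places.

0.321

s & t = a·b on (0.1800, 0.5300) = 0.0954
~t = 1 − 0.5300 = 0.4700
~t & t = a·b on (0.4700, 0.5300) = 0.2491
(s & t) | (~t & t) = a + b − a·b on (0.0954, 0.2491) = 0.3207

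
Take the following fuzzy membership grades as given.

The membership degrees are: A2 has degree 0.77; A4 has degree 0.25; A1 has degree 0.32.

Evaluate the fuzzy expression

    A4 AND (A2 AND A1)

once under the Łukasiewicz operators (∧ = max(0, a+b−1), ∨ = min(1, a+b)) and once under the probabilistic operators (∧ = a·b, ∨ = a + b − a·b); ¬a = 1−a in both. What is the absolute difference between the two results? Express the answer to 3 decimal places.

0.062

Under Łukasiewicz:
  A2 AND A1 = max(0, a+b−1) on (0.77, 0.32) = 0.09
  A4 AND (A2 AND A1) = max(0, a+b−1) on (0.25, 0.09) = 0.00
  → value = 0.0000
Under probabilistic:
  A2 AND A1 = a·b on (0.7700, 0.3200) = 0.2464
  A4 AND (A2 AND A1) = a·b on (0.2500, 0.2464) = 0.0616
  → value = 0.0616
|0.0000 − 0.0616| = 0.062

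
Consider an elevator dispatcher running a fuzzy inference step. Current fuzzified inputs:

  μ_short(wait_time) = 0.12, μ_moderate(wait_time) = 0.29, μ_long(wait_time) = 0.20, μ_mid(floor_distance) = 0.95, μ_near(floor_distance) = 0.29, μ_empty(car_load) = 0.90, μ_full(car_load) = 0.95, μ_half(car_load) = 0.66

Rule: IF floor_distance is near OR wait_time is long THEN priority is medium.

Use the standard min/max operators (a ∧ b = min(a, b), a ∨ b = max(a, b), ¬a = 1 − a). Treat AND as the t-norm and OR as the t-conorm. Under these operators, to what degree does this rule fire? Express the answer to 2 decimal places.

firing strength: near=0.29, long=0.20; OR[max(a, b)] → w = 0.29

0.29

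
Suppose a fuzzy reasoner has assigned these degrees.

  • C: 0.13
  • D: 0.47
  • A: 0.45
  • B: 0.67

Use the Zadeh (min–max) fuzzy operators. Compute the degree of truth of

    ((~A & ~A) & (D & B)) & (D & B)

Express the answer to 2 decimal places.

0.47

~A = 1 − 0.45 = 0.55
~A = 1 − 0.45 = 0.55
~A & ~A = min(a, b) on (0.55, 0.55) = 0.55
D & B = min(a, b) on (0.47, 0.67) = 0.47
(~A & ~A) & (D & B) = min(a, b) on (0.55, 0.47) = 0.47
D & B = min(a, b) on (0.47, 0.67) = 0.47
((~A & ~A) & (D & B)) & (D & B) = min(a, b) on (0.47, 0.47) = 0.47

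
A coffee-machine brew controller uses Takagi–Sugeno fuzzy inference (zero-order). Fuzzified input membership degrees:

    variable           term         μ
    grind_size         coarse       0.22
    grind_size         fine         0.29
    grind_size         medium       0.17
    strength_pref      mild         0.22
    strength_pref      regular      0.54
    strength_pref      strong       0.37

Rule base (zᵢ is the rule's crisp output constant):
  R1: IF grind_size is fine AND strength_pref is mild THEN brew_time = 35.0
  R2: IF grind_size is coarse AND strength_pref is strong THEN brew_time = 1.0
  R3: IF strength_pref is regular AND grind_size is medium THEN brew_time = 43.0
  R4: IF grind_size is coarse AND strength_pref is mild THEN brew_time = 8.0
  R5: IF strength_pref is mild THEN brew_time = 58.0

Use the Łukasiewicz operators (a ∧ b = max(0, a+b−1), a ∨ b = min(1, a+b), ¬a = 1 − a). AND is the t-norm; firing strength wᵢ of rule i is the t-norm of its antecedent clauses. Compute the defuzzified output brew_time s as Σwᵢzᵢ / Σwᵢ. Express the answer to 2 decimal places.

58.00

R1 (z=35.0): fine=0.29, mild=0.22; AND[max(0, a+b−1)] → w = 0.00
R2 (z=1.0): coarse=0.22, strong=0.37; AND[max(0, a+b−1)] → w = 0.00
R3 (z=43.0): regular=0.54, medium=0.17; AND[max(0, a+b−1)] → w = 0.00
R4 (z=8.0): coarse=0.22, mild=0.22; AND[max(0, a+b−1)] → w = 0.00
R5 (z=58.0): mild=0.22 → w = 0.22
Weighted average = (0.00·35.0 + 0.00·1.0 + 0.00·43.0 + 0.00·8.0 + 0.22·58.0) / (0.00 + 0.00 + 0.00 + 0.00 + 0.22)
  = 12.7600 / 0.2200 = 58.00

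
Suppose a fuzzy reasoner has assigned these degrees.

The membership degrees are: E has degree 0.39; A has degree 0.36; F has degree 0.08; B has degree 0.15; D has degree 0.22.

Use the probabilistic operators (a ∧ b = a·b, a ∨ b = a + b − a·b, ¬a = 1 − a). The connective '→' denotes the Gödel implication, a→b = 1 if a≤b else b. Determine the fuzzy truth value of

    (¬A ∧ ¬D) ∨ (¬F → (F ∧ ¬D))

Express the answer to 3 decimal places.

¬A = 1 − 0.3600 = 0.6400
¬D = 1 − 0.2200 = 0.7800
¬A ∧ ¬D = a·b on (0.6400, 0.7800) = 0.4992
¬F = 1 − 0.0800 = 0.9200
¬D = 1 − 0.2200 = 0.7800
F ∧ ¬D = a·b on (0.0800, 0.7800) = 0.0624
¬F → (F ∧ ¬D)  [Gödel: 1 if a≤b else b] with a=0.9200, b=0.0624 → 0.0624
(¬A ∧ ¬D) ∨ (¬F → (F ∧ ¬D)) = a + b − a·b on (0.4992, 0.0624) = 0.5304

0.530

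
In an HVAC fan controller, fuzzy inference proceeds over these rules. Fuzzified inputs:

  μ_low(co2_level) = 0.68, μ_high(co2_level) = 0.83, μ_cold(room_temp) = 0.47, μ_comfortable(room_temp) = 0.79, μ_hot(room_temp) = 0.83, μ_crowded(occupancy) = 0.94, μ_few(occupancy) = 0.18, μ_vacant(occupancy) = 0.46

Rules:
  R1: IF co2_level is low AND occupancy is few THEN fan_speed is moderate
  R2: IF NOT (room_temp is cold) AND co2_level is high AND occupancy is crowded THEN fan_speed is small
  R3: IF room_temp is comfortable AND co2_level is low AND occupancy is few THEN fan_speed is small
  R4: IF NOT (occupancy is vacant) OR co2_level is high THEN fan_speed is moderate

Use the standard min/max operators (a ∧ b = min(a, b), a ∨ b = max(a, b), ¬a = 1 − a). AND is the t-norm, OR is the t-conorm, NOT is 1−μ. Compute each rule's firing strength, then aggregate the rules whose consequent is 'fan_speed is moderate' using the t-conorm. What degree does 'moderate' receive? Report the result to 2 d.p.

0.83

R1: low=0.68, few=0.18; AND[min(a, b)] → w = 0.18
R2: ¬cold=1−0.47=0.53, high=0.83, crowded=0.94; AND[min(a, b)] → w = 0.53
R3: comfortable=0.79, low=0.68, few=0.18; AND[min(a, b)] → w = 0.18
R4: ¬vacant=1−0.46=0.54, high=0.83; OR[max(a, b)] → w = 0.83
Rules with consequent 'moderate': {R1, R4} → strengths 0.18, 0.83
Aggregate via t-conorm [max(a, b)]: 0.83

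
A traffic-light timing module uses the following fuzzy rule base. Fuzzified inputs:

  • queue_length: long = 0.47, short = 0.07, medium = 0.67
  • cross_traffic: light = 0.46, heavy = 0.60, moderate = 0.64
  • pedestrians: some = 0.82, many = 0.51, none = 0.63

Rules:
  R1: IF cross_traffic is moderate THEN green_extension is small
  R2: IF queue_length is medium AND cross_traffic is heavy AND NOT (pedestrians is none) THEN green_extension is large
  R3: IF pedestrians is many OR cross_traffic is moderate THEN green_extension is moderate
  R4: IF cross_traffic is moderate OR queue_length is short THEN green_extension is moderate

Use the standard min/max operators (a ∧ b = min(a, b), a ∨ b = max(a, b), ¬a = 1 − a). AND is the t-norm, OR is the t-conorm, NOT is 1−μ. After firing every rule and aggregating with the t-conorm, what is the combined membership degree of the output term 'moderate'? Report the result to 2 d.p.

R1: moderate=0.64 → w = 0.64
R2: medium=0.67, heavy=0.60, ¬none=1−0.63=0.37; AND[min(a, b)] → w = 0.37
R3: many=0.51, moderate=0.64; OR[max(a, b)] → w = 0.64
R4: moderate=0.64, short=0.07; OR[max(a, b)] → w = 0.64
Rules with consequent 'moderate': {R3, R4} → strengths 0.64, 0.64
Aggregate via t-conorm [max(a, b)]: 0.64

0.64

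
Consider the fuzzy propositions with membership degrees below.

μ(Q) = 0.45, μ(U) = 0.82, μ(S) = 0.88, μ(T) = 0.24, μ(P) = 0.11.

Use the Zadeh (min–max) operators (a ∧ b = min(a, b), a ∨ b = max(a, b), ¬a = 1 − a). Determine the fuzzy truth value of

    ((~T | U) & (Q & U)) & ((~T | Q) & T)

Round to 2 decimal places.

0.24

~T = 1 − 0.24 = 0.76
~T | U = max(a, b) on (0.76, 0.82) = 0.82
Q & U = min(a, b) on (0.45, 0.82) = 0.45
(~T | U) & (Q & U) = min(a, b) on (0.82, 0.45) = 0.45
~T = 1 − 0.24 = 0.76
~T | Q = max(a, b) on (0.76, 0.45) = 0.76
(~T | Q) & T = min(a, b) on (0.76, 0.24) = 0.24
((~T | U) & (Q & U)) & ((~T | Q) & T) = min(a, b) on (0.45, 0.24) = 0.24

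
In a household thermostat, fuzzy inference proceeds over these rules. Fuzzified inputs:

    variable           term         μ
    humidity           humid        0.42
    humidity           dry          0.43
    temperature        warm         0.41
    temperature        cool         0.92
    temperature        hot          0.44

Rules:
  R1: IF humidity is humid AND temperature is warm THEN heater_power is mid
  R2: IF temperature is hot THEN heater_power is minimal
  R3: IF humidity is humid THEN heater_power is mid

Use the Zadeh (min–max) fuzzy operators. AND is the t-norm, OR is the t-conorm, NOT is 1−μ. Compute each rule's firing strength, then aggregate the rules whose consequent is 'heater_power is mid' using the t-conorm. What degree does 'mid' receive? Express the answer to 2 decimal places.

0.42

R1: humid=0.42, warm=0.41; AND[min(a, b)] → w = 0.41
R2: hot=0.44 → w = 0.44
R3: humid=0.42 → w = 0.42
Rules with consequent 'mid': {R1, R3} → strengths 0.41, 0.42
Aggregate via t-conorm [max(a, b)]: 0.42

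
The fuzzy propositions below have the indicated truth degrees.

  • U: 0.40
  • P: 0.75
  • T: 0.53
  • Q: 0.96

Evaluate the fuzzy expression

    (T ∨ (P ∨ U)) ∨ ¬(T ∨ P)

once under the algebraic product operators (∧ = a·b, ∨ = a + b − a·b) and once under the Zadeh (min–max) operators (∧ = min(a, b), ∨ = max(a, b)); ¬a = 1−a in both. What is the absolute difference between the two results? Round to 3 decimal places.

Under algebraic product:
  P ∨ U = a + b − a·b on (0.7500, 0.4000) = 0.8500
  T ∨ (P ∨ U) = a + b − a·b on (0.5300, 0.8500) = 0.9295
  T ∨ P = a + b − a·b on (0.5300, 0.7500) = 0.8825
  ¬(T ∨ P) = 1 − 0.8825 = 0.1175
  (T ∨ (P ∨ U)) ∨ ¬(T ∨ P) = a + b − a·b on (0.9295, 0.1175) = 0.9378
  → value = 0.9378
Under Zadeh (min–max):
  P ∨ U = max(a, b) on (0.75, 0.40) = 0.75
  T ∨ (P ∨ U) = max(a, b) on (0.53, 0.75) = 0.75
  T ∨ P = max(a, b) on (0.53, 0.75) = 0.75
  ¬(T ∨ P) = 1 − 0.75 = 0.25
  (T ∨ (P ∨ U)) ∨ ¬(T ∨ P) = max(a, b) on (0.75, 0.25) = 0.75
  → value = 0.7500
|0.9378 − 0.7500| = 0.188

0.188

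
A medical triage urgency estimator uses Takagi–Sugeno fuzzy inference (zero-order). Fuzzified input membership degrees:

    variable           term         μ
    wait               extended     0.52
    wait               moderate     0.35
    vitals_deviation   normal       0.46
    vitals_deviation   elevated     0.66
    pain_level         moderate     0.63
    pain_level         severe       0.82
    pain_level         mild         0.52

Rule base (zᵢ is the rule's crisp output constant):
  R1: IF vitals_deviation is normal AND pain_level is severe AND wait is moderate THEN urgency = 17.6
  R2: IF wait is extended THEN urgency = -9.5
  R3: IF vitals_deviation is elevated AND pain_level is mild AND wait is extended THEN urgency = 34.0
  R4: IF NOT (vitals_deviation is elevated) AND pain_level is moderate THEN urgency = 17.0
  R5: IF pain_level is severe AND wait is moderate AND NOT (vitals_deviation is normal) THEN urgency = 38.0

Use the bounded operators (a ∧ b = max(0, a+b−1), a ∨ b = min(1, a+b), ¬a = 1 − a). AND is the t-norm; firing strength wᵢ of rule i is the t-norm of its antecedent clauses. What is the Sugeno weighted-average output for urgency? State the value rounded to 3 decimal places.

-9.500

R1 (z=17.6): normal=0.46, severe=0.82, moderate=0.35; AND[max(0, a+b−1)] → w = 0.00
R2 (z=-9.5): extended=0.52 → w = 0.52
R3 (z=34.0): elevated=0.66, mild=0.52, extended=0.52; AND[max(0, a+b−1)] → w = 0.00
R4 (z=17.0): ¬elevated=1−0.66=0.34, moderate=0.63; AND[max(0, a+b−1)] → w = 0.00
R5 (z=38.0): severe=0.82, moderate=0.35, ¬normal=1−0.46=0.54; AND[max(0, a+b−1)] → w = 0.00
Weighted average = (0.00·17.6 + 0.52·-9.5 + 0.00·34.0 + 0.00·17.0 + 0.00·38.0) / (0.00 + 0.52 + 0.00 + 0.00 + 0.00)
  = -4.9400 / 0.5200 = -9.500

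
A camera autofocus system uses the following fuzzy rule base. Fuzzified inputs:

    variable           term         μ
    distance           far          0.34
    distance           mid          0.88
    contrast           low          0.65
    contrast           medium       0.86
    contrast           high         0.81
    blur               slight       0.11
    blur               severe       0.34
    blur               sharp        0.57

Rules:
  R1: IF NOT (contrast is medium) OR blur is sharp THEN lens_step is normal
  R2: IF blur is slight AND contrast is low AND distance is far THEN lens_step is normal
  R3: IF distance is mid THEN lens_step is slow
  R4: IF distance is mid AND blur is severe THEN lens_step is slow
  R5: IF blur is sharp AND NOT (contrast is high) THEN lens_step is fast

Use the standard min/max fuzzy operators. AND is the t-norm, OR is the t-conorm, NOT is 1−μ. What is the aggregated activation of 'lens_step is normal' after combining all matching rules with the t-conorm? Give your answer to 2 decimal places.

0.57

R1: ¬medium=1−0.86=0.14, sharp=0.57; OR[max(a, b)] → w = 0.57
R2: slight=0.11, low=0.65, far=0.34; AND[min(a, b)] → w = 0.11
R3: mid=0.88 → w = 0.88
R4: mid=0.88, severe=0.34; AND[min(a, b)] → w = 0.34
R5: sharp=0.57, ¬high=1−0.81=0.19; AND[min(a, b)] → w = 0.19
Rules with consequent 'normal': {R1, R2} → strengths 0.57, 0.11
Aggregate via t-conorm [max(a, b)]: 0.57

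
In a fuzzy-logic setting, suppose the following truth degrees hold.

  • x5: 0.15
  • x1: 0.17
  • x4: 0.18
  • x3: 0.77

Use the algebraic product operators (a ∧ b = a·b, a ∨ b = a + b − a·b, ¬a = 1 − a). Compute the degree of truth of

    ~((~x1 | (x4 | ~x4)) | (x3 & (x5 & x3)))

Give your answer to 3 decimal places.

~x1 = 1 − 0.1700 = 0.8300
~x4 = 1 − 0.1800 = 0.8200
x4 | ~x4 = a + b − a·b on (0.1800, 0.8200) = 0.8524
~x1 | (x4 | ~x4) = a + b − a·b on (0.8300, 0.8524) = 0.9749
x5 & x3 = a·b on (0.1500, 0.7700) = 0.1155
x3 & (x5 & x3) = a·b on (0.7700, 0.1155) = 0.0889
(~x1 | (x4 | ~x4)) | (x3 & (x5 & x3)) = a + b − a·b on (0.9749, 0.0889) = 0.9771
~((~x1 | (x4 | ~x4)) | (x3 & (x5 & x3))) = 1 − 0.9771 = 0.0229

0.023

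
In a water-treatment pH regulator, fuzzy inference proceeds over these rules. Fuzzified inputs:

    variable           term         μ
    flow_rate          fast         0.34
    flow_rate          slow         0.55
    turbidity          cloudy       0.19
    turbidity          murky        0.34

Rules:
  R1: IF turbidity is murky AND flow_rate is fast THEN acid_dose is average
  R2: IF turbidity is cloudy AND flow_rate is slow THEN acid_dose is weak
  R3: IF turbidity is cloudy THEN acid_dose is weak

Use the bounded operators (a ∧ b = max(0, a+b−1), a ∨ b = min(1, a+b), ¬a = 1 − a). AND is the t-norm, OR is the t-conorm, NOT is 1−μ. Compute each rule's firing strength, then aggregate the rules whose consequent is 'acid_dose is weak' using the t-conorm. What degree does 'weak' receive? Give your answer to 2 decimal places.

0.19

R1: murky=0.34, fast=0.34; AND[max(0, a+b−1)] → w = 0.00
R2: cloudy=0.19, slow=0.55; AND[max(0, a+b−1)] → w = 0.00
R3: cloudy=0.19 → w = 0.19
Rules with consequent 'weak': {R2, R3} → strengths 0.00, 0.19
Aggregate via t-conorm [min(1, a+b)]: 0.19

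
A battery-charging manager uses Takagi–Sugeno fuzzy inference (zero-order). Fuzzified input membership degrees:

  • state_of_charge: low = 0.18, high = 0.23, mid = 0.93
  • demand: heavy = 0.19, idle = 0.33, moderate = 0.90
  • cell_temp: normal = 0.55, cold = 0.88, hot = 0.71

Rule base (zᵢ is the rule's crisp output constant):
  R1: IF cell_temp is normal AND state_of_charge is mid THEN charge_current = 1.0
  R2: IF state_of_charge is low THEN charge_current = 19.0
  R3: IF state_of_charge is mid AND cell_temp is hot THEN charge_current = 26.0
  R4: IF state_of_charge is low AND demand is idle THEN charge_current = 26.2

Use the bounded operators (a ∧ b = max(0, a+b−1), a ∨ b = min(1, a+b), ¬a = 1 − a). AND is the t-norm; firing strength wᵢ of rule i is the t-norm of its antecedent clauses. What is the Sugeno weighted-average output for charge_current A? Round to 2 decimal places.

15.80

R1 (z=1.0): normal=0.55, mid=0.93; AND[max(0, a+b−1)] → w = 0.48
R2 (z=19.0): low=0.18 → w = 0.18
R3 (z=26.0): mid=0.93, hot=0.71; AND[max(0, a+b−1)] → w = 0.64
R4 (z=26.2): low=0.18, idle=0.33; AND[max(0, a+b−1)] → w = 0.00
Weighted average = (0.48·1.0 + 0.18·19.0 + 0.64·26.0 + 0.00·26.2) / (0.48 + 0.18 + 0.64 + 0.00)
  = 20.5400 / 1.3000 = 15.80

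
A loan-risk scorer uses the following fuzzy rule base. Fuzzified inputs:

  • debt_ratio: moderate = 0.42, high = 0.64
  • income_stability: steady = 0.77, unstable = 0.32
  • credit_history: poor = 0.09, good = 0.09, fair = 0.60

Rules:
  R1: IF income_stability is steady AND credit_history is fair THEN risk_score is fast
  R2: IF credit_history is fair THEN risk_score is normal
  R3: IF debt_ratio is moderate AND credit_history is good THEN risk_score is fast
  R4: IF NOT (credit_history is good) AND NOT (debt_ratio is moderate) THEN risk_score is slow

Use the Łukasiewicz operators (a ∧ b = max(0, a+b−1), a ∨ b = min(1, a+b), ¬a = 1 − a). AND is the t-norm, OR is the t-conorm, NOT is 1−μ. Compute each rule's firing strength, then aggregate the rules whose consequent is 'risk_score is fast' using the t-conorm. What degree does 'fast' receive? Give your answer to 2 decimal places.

R1: steady=0.77, fair=0.60; AND[max(0, a+b−1)] → w = 0.37
R2: fair=0.60 → w = 0.60
R3: moderate=0.42, good=0.09; AND[max(0, a+b−1)] → w = 0.00
R4: ¬good=1−0.09=0.91, ¬moderate=1−0.42=0.58; AND[max(0, a+b−1)] → w = 0.49
Rules with consequent 'fast': {R1, R3} → strengths 0.37, 0.00
Aggregate via t-conorm [min(1, a+b)]: 0.37

0.37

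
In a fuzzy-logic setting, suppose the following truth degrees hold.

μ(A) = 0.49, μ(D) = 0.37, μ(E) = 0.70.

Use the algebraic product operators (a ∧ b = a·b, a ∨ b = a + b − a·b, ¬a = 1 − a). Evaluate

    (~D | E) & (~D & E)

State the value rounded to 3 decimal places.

~D = 1 − 0.3700 = 0.6300
~D | E = a + b − a·b on (0.6300, 0.7000) = 0.8890
~D = 1 − 0.3700 = 0.6300
~D & E = a·b on (0.6300, 0.7000) = 0.4410
(~D | E) & (~D & E) = a·b on (0.8890, 0.4410) = 0.3920

0.392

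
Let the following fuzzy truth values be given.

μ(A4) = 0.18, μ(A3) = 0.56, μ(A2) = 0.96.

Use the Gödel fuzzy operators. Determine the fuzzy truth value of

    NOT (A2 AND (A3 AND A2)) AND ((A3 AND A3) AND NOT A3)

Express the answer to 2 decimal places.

0.44

A3 AND A2 = min(a, b) on (0.56, 0.96) = 0.56
A2 AND (A3 AND A2) = min(a, b) on (0.96, 0.56) = 0.56
NOT (A2 AND (A3 AND A2)) = 1 − 0.56 = 0.44
A3 AND A3 = min(a, b) on (0.56, 0.56) = 0.56
NOT A3 = 1 − 0.56 = 0.44
(A3 AND A3) AND NOT A3 = min(a, b) on (0.56, 0.44) = 0.44
NOT (A2 AND (A3 AND A2)) AND ((A3 AND A3) AND NOT A3) = min(a, b) on (0.44, 0.44) = 0.44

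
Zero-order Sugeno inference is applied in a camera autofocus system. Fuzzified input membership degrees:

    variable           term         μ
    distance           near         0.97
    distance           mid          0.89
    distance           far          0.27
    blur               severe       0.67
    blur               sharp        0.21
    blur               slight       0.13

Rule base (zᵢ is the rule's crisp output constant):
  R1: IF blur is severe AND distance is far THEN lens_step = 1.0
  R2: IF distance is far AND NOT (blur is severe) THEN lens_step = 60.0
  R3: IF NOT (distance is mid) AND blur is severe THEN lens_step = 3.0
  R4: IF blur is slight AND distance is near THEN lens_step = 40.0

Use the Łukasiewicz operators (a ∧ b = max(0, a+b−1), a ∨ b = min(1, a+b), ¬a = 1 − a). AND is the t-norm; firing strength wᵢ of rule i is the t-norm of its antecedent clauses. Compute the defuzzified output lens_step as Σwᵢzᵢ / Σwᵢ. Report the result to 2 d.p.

R1 (z=1.0): severe=0.67, far=0.27; AND[max(0, a+b−1)] → w = 0.00
R2 (z=60.0): far=0.27, ¬severe=1−0.67=0.33; AND[max(0, a+b−1)] → w = 0.00
R3 (z=3.0): ¬mid=1−0.89=0.11, severe=0.67; AND[max(0, a+b−1)] → w = 0.00
R4 (z=40.0): slight=0.13, near=0.97; AND[max(0, a+b−1)] → w = 0.10
Weighted average = (0.00·1.0 + 0.00·60.0 + 0.00·3.0 + 0.10·40.0) / (0.00 + 0.00 + 0.00 + 0.10)
  = 4.0000 / 0.1000 = 40.00

40.00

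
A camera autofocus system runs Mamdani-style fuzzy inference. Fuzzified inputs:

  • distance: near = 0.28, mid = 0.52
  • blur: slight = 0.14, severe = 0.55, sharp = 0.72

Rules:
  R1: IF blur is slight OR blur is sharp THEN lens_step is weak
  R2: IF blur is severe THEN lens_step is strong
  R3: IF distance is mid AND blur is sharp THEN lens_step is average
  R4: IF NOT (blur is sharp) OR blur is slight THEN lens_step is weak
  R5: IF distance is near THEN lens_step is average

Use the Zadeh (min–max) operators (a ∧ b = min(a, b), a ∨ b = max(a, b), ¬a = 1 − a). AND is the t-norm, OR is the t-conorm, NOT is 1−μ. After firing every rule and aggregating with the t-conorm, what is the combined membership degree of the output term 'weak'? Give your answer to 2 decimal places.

0.72

R1: slight=0.14, sharp=0.72; OR[max(a, b)] → w = 0.72
R2: severe=0.55 → w = 0.55
R3: mid=0.52, sharp=0.72; AND[min(a, b)] → w = 0.52
R4: ¬sharp=1−0.72=0.28, slight=0.14; OR[max(a, b)] → w = 0.28
R5: near=0.28 → w = 0.28
Rules with consequent 'weak': {R1, R4} → strengths 0.72, 0.28
Aggregate via t-conorm [max(a, b)]: 0.72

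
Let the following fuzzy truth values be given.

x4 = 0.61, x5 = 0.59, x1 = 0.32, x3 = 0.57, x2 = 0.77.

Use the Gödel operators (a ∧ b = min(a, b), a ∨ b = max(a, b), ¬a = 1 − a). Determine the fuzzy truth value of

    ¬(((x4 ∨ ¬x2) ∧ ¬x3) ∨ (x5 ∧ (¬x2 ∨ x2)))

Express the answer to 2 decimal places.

0.41

¬x2 = 1 − 0.77 = 0.23
x4 ∨ ¬x2 = max(a, b) on (0.61, 0.23) = 0.61
¬x3 = 1 − 0.57 = 0.43
(x4 ∨ ¬x2) ∧ ¬x3 = min(a, b) on (0.61, 0.43) = 0.43
¬x2 = 1 − 0.77 = 0.23
¬x2 ∨ x2 = max(a, b) on (0.23, 0.77) = 0.77
x5 ∧ (¬x2 ∨ x2) = min(a, b) on (0.59, 0.77) = 0.59
((x4 ∨ ¬x2) ∧ ¬x3) ∨ (x5 ∧ (¬x2 ∨ x2)) = max(a, b) on (0.43, 0.59) = 0.59
¬(((x4 ∨ ¬x2) ∧ ¬x3) ∨ (x5 ∧ (¬x2 ∨ x2))) = 1 − 0.59 = 0.41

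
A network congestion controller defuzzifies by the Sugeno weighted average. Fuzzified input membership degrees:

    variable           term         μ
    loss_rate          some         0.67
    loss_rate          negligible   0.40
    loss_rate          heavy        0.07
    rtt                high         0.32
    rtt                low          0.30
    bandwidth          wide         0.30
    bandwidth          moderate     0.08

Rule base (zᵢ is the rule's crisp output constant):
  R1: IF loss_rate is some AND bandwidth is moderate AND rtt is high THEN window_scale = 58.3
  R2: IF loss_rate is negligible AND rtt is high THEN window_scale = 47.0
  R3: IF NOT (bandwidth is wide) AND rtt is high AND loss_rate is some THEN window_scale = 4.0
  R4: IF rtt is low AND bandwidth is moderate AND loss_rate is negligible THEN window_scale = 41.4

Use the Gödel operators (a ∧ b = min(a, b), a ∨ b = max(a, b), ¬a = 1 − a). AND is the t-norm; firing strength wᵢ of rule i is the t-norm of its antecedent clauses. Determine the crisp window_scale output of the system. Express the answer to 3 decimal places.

30.370

R1 (z=58.3): some=0.67, moderate=0.08, high=0.32; AND[min(a, b)] → w = 0.08
R2 (z=47.0): negligible=0.40, high=0.32; AND[min(a, b)] → w = 0.32
R3 (z=4.0): ¬wide=1−0.30=0.70, high=0.32, some=0.67; AND[min(a, b)] → w = 0.32
R4 (z=41.4): low=0.30, moderate=0.08, negligible=0.40; AND[min(a, b)] → w = 0.08
Weighted average = (0.08·58.3 + 0.32·47.0 + 0.32·4.0 + 0.08·41.4) / (0.08 + 0.32 + 0.32 + 0.08)
  = 24.2960 / 0.8000 = 30.370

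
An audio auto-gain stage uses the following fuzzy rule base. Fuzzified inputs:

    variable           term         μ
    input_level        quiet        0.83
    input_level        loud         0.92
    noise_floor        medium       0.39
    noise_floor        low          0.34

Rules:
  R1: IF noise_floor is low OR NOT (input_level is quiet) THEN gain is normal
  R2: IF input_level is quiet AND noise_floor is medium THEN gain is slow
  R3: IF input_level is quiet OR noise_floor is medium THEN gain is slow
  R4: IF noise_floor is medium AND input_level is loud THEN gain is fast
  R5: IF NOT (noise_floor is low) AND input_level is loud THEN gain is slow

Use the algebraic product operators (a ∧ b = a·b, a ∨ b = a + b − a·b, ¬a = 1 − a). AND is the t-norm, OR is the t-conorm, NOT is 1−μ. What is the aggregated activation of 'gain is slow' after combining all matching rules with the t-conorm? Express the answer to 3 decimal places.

0.972

R1: low=0.34, ¬quiet=1−0.83=0.17; OR[a + b − a·b] → w = 0.4522
R2: quiet=0.83, medium=0.39; AND[a·b] → w = 0.3237
R3: quiet=0.83, medium=0.39; OR[a + b − a·b] → w = 0.8963
R4: medium=0.39, loud=0.92; AND[a·b] → w = 0.3588
R5: ¬low=1−0.34=0.66, loud=0.92; AND[a·b] → w = 0.6072
Rules with consequent 'slow': {R2, R3, R5} → strengths 0.3237, 0.8963, 0.6072
Aggregate via t-conorm [a + b − a·b]: 0.9725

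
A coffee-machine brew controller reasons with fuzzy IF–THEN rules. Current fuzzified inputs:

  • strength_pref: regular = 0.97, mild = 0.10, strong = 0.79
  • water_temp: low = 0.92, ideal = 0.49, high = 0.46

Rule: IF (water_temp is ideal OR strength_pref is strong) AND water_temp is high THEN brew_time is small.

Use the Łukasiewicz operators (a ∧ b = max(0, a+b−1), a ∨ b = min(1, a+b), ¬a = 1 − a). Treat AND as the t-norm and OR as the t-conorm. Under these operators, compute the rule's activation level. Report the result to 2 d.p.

firing strength: (ideal=0.49 OR strong=0.79) = 1.00; AND[max(0, a+b−1)] with high=0.46 → w = 0.46

0.46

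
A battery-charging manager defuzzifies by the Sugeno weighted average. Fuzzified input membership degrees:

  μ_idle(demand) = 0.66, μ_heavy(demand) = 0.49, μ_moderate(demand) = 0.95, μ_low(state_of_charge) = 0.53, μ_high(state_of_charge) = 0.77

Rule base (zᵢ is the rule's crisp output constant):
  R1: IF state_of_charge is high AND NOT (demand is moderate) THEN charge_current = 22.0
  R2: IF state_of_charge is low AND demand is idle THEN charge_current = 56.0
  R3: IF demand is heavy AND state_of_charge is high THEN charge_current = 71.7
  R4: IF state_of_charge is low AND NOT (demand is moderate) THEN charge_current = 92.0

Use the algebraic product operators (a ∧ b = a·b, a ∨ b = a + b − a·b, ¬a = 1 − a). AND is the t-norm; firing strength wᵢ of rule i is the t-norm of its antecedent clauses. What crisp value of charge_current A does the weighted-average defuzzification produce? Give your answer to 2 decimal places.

63.03

R1 (z=22.0): high=0.77, ¬moderate=1−0.95=0.05; AND[a·b] → w = 0.0385
R2 (z=56.0): low=0.53, idle=0.66; AND[a·b] → w = 0.3498
R3 (z=71.7): heavy=0.49, high=0.77; AND[a·b] → w = 0.3773
R4 (z=92.0): low=0.53, ¬moderate=1−0.95=0.05; AND[a·b] → w = 0.0265
Weighted average = (0.0385·22.0 + 0.3498·56.0 + 0.3773·71.7 + 0.0265·92.0) / (0.0385 + 0.3498 + 0.3773 + 0.0265)
  = 49.9262 / 0.7921 = 63.03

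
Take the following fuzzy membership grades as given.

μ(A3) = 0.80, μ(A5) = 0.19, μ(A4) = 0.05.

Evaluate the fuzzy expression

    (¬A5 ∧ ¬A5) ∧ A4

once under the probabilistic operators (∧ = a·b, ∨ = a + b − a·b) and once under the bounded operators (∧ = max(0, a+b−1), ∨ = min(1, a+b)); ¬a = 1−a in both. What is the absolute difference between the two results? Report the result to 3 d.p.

0.033

Under probabilistic:
  ¬A5 = 1 − 0.1900 = 0.8100
  ¬A5 = 1 − 0.1900 = 0.8100
  ¬A5 ∧ ¬A5 = a·b on (0.8100, 0.8100) = 0.6561
  (¬A5 ∧ ¬A5) ∧ A4 = a·b on (0.6561, 0.0500) = 0.0328
  → value = 0.0328
Under bounded:
  ¬A5 = 1 − 0.19 = 0.81
  ¬A5 = 1 − 0.19 = 0.81
  ¬A5 ∧ ¬A5 = max(0, a+b−1) on (0.81, 0.81) = 0.62
  (¬A5 ∧ ¬A5) ∧ A4 = max(0, a+b−1) on (0.62, 0.05) = 0.00
  → value = 0.0000
|0.0328 − 0.0000| = 0.033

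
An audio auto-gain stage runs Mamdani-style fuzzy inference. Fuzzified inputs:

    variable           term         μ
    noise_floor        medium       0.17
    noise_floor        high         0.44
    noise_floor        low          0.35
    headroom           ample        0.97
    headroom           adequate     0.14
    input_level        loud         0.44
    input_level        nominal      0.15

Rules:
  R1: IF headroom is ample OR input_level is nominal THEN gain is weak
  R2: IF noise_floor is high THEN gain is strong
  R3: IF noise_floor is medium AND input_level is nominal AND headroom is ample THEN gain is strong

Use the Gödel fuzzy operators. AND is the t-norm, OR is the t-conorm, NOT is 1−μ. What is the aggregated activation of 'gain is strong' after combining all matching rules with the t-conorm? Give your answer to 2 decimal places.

R1: ample=0.97, nominal=0.15; OR[max(a, b)] → w = 0.97
R2: high=0.44 → w = 0.44
R3: medium=0.17, nominal=0.15, ample=0.97; AND[min(a, b)] → w = 0.15
Rules with consequent 'strong': {R2, R3} → strengths 0.44, 0.15
Aggregate via t-conorm [max(a, b)]: 0.44

0.44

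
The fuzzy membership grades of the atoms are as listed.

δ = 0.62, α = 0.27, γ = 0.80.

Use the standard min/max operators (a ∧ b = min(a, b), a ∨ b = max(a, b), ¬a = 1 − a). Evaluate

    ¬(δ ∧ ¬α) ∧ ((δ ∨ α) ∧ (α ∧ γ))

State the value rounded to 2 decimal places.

0.27

¬α = 1 − 0.27 = 0.73
δ ∧ ¬α = min(a, b) on (0.62, 0.73) = 0.62
¬(δ ∧ ¬α) = 1 − 0.62 = 0.38
δ ∨ α = max(a, b) on (0.62, 0.27) = 0.62
α ∧ γ = min(a, b) on (0.27, 0.80) = 0.27
(δ ∨ α) ∧ (α ∧ γ) = min(a, b) on (0.62, 0.27) = 0.27
¬(δ ∧ ¬α) ∧ ((δ ∨ α) ∧ (α ∧ γ)) = min(a, b) on (0.38, 0.27) = 0.27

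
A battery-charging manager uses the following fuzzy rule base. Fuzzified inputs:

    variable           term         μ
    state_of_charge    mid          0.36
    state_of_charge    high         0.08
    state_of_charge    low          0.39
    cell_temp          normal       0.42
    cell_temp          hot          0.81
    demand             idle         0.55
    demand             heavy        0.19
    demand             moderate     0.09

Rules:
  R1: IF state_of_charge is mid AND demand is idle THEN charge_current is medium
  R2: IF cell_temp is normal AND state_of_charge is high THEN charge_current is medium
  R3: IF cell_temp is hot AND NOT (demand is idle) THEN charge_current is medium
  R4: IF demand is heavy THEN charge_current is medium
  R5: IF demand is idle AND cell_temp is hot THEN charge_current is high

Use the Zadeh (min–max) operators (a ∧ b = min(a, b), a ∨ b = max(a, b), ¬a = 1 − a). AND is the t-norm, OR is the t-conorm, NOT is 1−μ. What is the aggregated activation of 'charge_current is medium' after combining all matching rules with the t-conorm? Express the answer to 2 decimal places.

R1: mid=0.36, idle=0.55; AND[min(a, b)] → w = 0.36
R2: normal=0.42, high=0.08; AND[min(a, b)] → w = 0.08
R3: hot=0.81, ¬idle=1−0.55=0.45; AND[min(a, b)] → w = 0.45
R4: heavy=0.19 → w = 0.19
R5: idle=0.55, hot=0.81; AND[min(a, b)] → w = 0.55
Rules with consequent 'medium': {R1, R2, R3, R4} → strengths 0.36, 0.08, 0.45, 0.19
Aggregate via t-conorm [max(a, b)]: 0.45

0.45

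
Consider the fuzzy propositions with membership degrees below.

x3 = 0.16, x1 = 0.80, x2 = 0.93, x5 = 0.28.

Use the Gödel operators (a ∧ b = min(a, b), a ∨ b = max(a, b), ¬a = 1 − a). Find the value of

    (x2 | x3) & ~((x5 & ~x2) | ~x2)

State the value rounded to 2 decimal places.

0.93

x2 | x3 = max(a, b) on (0.93, 0.16) = 0.93
~x2 = 1 − 0.93 = 0.07
x5 & ~x2 = min(a, b) on (0.28, 0.07) = 0.07
~x2 = 1 − 0.93 = 0.07
(x5 & ~x2) | ~x2 = max(a, b) on (0.07, 0.07) = 0.07
~((x5 & ~x2) | ~x2) = 1 − 0.07 = 0.93
(x2 | x3) & ~((x5 & ~x2) | ~x2) = min(a, b) on (0.93, 0.93) = 0.93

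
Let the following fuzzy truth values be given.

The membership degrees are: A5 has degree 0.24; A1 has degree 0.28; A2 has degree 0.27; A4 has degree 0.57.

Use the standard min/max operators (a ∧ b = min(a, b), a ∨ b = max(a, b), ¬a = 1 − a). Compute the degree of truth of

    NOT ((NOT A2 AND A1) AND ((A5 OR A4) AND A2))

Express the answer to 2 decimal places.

0.73

NOT A2 = 1 − 0.27 = 0.73
NOT A2 AND A1 = min(a, b) on (0.73, 0.28) = 0.28
A5 OR A4 = max(a, b) on (0.24, 0.57) = 0.57
(A5 OR A4) AND A2 = min(a, b) on (0.57, 0.27) = 0.27
(NOT A2 AND A1) AND ((A5 OR A4) AND A2) = min(a, b) on (0.28, 0.27) = 0.27
NOT ((NOT A2 AND A1) AND ((A5 OR A4) AND A2)) = 1 − 0.27 = 0.73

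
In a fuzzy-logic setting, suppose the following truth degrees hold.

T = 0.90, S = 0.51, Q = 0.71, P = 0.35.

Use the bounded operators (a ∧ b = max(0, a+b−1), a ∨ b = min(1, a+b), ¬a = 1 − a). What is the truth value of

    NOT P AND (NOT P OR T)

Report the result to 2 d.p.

NOT P = 1 − 0.35 = 0.65
NOT P = 1 − 0.35 = 0.65
NOT P OR T = min(1, a+b) on (0.65, 0.90) = 1.00
NOT P AND (NOT P OR T) = max(0, a+b−1) on (0.65, 1.00) = 0.65

0.65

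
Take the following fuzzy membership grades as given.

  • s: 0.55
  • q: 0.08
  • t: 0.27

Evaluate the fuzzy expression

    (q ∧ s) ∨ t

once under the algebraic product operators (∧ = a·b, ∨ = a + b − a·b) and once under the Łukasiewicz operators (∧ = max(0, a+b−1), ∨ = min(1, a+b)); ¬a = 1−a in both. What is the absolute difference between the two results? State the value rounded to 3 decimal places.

Under algebraic product:
  q ∧ s = a·b on (0.0800, 0.5500) = 0.0440
  (q ∧ s) ∨ t = a + b − a·b on (0.0440, 0.2700) = 0.3021
  → value = 0.3021
Under Łukasiewicz:
  q ∧ s = max(0, a+b−1) on (0.08, 0.55) = 0.00
  (q ∧ s) ∨ t = min(1, a+b) on (0.00, 0.27) = 0.27
  → value = 0.2700
|0.3021 − 0.2700| = 0.032

0.032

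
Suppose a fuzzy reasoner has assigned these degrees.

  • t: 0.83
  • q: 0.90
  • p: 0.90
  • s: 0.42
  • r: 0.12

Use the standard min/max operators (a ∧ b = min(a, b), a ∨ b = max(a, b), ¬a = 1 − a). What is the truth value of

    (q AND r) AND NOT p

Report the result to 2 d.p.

q AND r = min(a, b) on (0.90, 0.12) = 0.12
NOT p = 1 − 0.90 = 0.10
(q AND r) AND NOT p = min(a, b) on (0.12, 0.10) = 0.10

0.10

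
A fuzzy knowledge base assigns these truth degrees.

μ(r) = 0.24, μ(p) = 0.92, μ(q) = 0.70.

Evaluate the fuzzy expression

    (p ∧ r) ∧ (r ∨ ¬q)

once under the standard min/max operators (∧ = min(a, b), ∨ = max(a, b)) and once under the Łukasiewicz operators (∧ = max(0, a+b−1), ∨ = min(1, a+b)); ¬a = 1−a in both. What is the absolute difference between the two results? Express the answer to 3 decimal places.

0.240

Under standard min/max:
  p ∧ r = min(a, b) on (0.92, 0.24) = 0.24
  ¬q = 1 − 0.70 = 0.30
  r ∨ ¬q = max(a, b) on (0.24, 0.30) = 0.30
  (p ∧ r) ∧ (r ∨ ¬q) = min(a, b) on (0.24, 0.30) = 0.24
  → value = 0.2400
Under Łukasiewicz:
  p ∧ r = max(0, a+b−1) on (0.92, 0.24) = 0.16
  ¬q = 1 − 0.70 = 0.30
  r ∨ ¬q = min(1, a+b) on (0.24, 0.30) = 0.54
  (p ∧ r) ∧ (r ∨ ¬q) = max(0, a+b−1) on (0.16, 0.54) = 0.00
  → value = 0.0000
|0.2400 − 0.0000| = 0.240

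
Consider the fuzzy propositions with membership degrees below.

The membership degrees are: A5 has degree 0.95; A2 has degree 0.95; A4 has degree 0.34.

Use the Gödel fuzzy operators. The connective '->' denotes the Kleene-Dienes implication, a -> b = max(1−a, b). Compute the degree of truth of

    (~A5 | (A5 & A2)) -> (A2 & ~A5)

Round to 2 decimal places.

~A5 = 1 − 0.95 = 0.05
A5 & A2 = min(a, b) on (0.95, 0.95) = 0.95
~A5 | (A5 & A2) = max(a, b) on (0.05, 0.95) = 0.95
~A5 = 1 − 0.95 = 0.05
A2 & ~A5 = min(a, b) on (0.95, 0.05) = 0.05
(~A5 | (A5 & A2)) -> (A2 & ~A5)  [Kleene-Dienes: max(1−a, b)] with a=0.95, b=0.05 → 0.05

0.05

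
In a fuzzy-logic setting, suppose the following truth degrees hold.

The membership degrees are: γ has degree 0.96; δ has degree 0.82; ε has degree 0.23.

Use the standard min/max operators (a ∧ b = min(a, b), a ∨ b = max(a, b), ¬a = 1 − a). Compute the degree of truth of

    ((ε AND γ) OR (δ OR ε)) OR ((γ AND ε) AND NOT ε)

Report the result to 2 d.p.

0.82

ε AND γ = min(a, b) on (0.23, 0.96) = 0.23
δ OR ε = max(a, b) on (0.82, 0.23) = 0.82
(ε AND γ) OR (δ OR ε) = max(a, b) on (0.23, 0.82) = 0.82
γ AND ε = min(a, b) on (0.96, 0.23) = 0.23
NOT ε = 1 − 0.23 = 0.77
(γ AND ε) AND NOT ε = min(a, b) on (0.23, 0.77) = 0.23
((ε AND γ) OR (δ OR ε)) OR ((γ AND ε) AND NOT ε) = max(a, b) on (0.82, 0.23) = 0.82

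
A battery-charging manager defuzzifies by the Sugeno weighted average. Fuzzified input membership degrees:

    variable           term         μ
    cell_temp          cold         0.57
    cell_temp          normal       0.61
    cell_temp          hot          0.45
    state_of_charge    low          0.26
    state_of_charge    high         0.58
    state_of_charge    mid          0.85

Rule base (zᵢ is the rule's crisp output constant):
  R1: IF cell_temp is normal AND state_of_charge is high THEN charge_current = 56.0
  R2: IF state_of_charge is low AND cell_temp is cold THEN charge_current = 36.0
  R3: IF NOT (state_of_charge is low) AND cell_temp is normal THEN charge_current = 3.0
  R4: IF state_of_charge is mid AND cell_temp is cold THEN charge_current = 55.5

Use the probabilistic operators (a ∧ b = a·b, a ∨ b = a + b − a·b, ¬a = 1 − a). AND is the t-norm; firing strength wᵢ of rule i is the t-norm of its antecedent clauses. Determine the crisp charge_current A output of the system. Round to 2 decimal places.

R1 (z=56.0): normal=0.61, high=0.58; AND[a·b] → w = 0.3538
R2 (z=36.0): low=0.26, cold=0.57; AND[a·b] → w = 0.1482
R3 (z=3.0): ¬low=1−0.26=0.74, normal=0.61; AND[a·b] → w = 0.4514
R4 (z=55.5): mid=0.85, cold=0.57; AND[a·b] → w = 0.4845
Weighted average = (0.3538·56.0 + 0.1482·36.0 + 0.4514·3.0 + 0.4845·55.5) / (0.3538 + 0.1482 + 0.4514 + 0.4845)
  = 53.3919 / 1.4379 = 37.13

37.13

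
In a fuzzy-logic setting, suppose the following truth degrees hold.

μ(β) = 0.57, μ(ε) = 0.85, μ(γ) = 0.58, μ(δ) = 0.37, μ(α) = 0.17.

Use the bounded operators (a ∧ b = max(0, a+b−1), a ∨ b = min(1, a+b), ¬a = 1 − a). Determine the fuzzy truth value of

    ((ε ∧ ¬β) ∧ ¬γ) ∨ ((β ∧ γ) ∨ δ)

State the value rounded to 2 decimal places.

0.52

¬β = 1 − 0.57 = 0.43
ε ∧ ¬β = max(0, a+b−1) on (0.85, 0.43) = 0.28
¬γ = 1 − 0.58 = 0.42
(ε ∧ ¬β) ∧ ¬γ = max(0, a+b−1) on (0.28, 0.42) = 0.00
β ∧ γ = max(0, a+b−1) on (0.57, 0.58) = 0.15
(β ∧ γ) ∨ δ = min(1, a+b) on (0.15, 0.37) = 0.52
((ε ∧ ¬β) ∧ ¬γ) ∨ ((β ∧ γ) ∨ δ) = min(1, a+b) on (0.00, 0.52) = 0.52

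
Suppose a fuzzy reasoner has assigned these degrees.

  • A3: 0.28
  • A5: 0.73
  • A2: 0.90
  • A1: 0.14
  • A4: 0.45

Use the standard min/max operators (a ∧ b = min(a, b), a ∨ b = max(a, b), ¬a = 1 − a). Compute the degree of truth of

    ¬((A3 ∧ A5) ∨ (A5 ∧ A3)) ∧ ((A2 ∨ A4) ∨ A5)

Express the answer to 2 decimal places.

0.72

A3 ∧ A5 = min(a, b) on (0.28, 0.73) = 0.28
A5 ∧ A3 = min(a, b) on (0.73, 0.28) = 0.28
(A3 ∧ A5) ∨ (A5 ∧ A3) = max(a, b) on (0.28, 0.28) = 0.28
¬((A3 ∧ A5) ∨ (A5 ∧ A3)) = 1 − 0.28 = 0.72
A2 ∨ A4 = max(a, b) on (0.90, 0.45) = 0.90
(A2 ∨ A4) ∨ A5 = max(a, b) on (0.90, 0.73) = 0.90
¬((A3 ∧ A5) ∨ (A5 ∧ A3)) ∧ ((A2 ∨ A4) ∨ A5) = min(a, b) on (0.72, 0.90) = 0.72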